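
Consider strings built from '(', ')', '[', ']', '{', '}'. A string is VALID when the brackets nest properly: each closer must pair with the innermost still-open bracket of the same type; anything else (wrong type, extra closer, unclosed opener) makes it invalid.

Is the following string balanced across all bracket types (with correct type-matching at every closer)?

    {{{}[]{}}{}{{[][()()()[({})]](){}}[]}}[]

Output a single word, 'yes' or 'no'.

Answer: yes

Derivation:
pos 0: push '{'; stack = {
pos 1: push '{'; stack = {{
pos 2: push '{'; stack = {{{
pos 3: '}' matches '{'; pop; stack = {{
pos 4: push '['; stack = {{[
pos 5: ']' matches '['; pop; stack = {{
pos 6: push '{'; stack = {{{
pos 7: '}' matches '{'; pop; stack = {{
pos 8: '}' matches '{'; pop; stack = {
pos 9: push '{'; stack = {{
pos 10: '}' matches '{'; pop; stack = {
pos 11: push '{'; stack = {{
pos 12: push '{'; stack = {{{
pos 13: push '['; stack = {{{[
pos 14: ']' matches '['; pop; stack = {{{
pos 15: push '['; stack = {{{[
pos 16: push '('; stack = {{{[(
pos 17: ')' matches '('; pop; stack = {{{[
pos 18: push '('; stack = {{{[(
pos 19: ')' matches '('; pop; stack = {{{[
pos 20: push '('; stack = {{{[(
pos 21: ')' matches '('; pop; stack = {{{[
pos 22: push '['; stack = {{{[[
pos 23: push '('; stack = {{{[[(
pos 24: push '{'; stack = {{{[[({
pos 25: '}' matches '{'; pop; stack = {{{[[(
pos 26: ')' matches '('; pop; stack = {{{[[
pos 27: ']' matches '['; pop; stack = {{{[
pos 28: ']' matches '['; pop; stack = {{{
pos 29: push '('; stack = {{{(
pos 30: ')' matches '('; pop; stack = {{{
pos 31: push '{'; stack = {{{{
pos 32: '}' matches '{'; pop; stack = {{{
pos 33: '}' matches '{'; pop; stack = {{
pos 34: push '['; stack = {{[
pos 35: ']' matches '['; pop; stack = {{
pos 36: '}' matches '{'; pop; stack = {
pos 37: '}' matches '{'; pop; stack = (empty)
pos 38: push '['; stack = [
pos 39: ']' matches '['; pop; stack = (empty)
end: stack empty → VALID
Verdict: properly nested → yes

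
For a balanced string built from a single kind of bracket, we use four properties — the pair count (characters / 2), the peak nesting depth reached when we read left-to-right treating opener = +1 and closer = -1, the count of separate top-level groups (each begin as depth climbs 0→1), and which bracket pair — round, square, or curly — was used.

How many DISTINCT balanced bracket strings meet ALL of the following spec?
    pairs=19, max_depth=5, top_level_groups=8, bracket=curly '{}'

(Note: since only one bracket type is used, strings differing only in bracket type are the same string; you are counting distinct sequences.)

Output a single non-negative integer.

Answer: 3678768

Derivation:
Spec: pairs=19 depth=5 groups=8
Count(depth <= 5) = 12477912
Count(depth <= 4) = 8799144
Count(depth == 5) = 12477912 - 8799144 = 3678768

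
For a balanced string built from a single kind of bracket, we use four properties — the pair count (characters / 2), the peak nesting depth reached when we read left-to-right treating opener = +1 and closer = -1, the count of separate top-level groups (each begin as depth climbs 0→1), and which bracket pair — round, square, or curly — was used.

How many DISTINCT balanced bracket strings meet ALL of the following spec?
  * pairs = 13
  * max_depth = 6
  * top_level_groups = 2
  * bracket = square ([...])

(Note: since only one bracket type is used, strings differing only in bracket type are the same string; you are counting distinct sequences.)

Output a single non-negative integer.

Answer: 49570

Derivation:
Spec: pairs=13 depth=6 groups=2
Count(depth <= 6) = 172592
Count(depth <= 5) = 123022
Count(depth == 6) = 172592 - 123022 = 49570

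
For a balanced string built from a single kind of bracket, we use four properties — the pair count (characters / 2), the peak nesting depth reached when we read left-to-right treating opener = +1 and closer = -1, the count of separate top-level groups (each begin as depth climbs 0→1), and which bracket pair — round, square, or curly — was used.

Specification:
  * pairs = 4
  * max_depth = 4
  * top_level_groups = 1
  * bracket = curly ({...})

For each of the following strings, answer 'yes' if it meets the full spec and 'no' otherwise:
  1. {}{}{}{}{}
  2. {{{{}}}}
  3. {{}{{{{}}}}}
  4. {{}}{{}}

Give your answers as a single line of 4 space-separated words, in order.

Answer: no yes no no

Derivation:
String 1 '{}{}{}{}{}': depth seq [1 0 1 0 1 0 1 0 1 0]
  -> pairs=5 depth=1 groups=5 -> no
String 2 '{{{{}}}}': depth seq [1 2 3 4 3 2 1 0]
  -> pairs=4 depth=4 groups=1 -> yes
String 3 '{{}{{{{}}}}}': depth seq [1 2 1 2 3 4 5 4 3 2 1 0]
  -> pairs=6 depth=5 groups=1 -> no
String 4 '{{}}{{}}': depth seq [1 2 1 0 1 2 1 0]
  -> pairs=4 depth=2 groups=2 -> no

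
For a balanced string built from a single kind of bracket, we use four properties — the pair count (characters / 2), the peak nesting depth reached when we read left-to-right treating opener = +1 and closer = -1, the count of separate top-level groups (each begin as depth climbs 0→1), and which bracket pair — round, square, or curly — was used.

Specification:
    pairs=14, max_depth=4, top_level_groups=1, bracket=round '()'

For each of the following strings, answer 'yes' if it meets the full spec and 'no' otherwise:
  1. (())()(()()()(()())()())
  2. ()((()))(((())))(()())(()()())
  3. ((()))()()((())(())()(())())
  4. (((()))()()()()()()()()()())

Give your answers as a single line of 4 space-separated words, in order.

Answer: no no no yes

Derivation:
String 1 '(())()(()()()(()())()())': depth seq [1 2 1 0 1 0 1 2 1 2 1 2 1 2 3 2 3 2 1 2 1 2 1 0]
  -> pairs=12 depth=3 groups=3 -> no
String 2 '()((()))(((())))(()())(()()())': depth seq [1 0 1 2 3 2 1 0 1 2 3 4 3 2 1 0 1 2 1 2 1 0 1 2 1 2 1 2 1 0]
  -> pairs=15 depth=4 groups=5 -> no
String 3 '((()))()()((())(())()(())())': depth seq [1 2 3 2 1 0 1 0 1 0 1 2 3 2 1 2 3 2 1 2 1 2 3 2 1 2 1 0]
  -> pairs=14 depth=3 groups=4 -> no
String 4 '(((()))()()()()()()()()()())': depth seq [1 2 3 4 3 2 1 2 1 2 1 2 1 2 1 2 1 2 1 2 1 2 1 2 1 2 1 0]
  -> pairs=14 depth=4 groups=1 -> yes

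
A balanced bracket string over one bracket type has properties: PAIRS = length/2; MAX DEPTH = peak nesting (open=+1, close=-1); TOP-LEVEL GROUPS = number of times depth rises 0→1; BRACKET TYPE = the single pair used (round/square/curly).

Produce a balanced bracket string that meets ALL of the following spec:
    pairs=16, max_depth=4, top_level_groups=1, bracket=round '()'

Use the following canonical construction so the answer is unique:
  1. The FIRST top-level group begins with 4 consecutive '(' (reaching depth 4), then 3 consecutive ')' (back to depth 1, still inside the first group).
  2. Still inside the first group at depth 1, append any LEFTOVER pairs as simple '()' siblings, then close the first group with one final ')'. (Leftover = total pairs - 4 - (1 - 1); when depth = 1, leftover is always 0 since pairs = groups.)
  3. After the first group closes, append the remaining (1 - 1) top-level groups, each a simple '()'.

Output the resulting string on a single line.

Answer: (((()))()()()()()()()()()()()())

Derivation:
Spec: pairs=16 depth=4 groups=1
Leftover pairs = 16 - 4 - (1-1) = 12
First group: deep chain of depth 4 + 12 sibling pairs
Remaining 0 groups: simple '()' each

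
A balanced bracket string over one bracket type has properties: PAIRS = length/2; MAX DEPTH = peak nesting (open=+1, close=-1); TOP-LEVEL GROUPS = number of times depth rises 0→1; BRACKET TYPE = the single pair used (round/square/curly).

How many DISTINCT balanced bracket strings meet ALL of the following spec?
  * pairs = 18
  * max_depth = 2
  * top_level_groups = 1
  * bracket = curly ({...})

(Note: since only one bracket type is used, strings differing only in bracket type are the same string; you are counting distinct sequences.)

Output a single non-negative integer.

Spec: pairs=18 depth=2 groups=1
Count(depth <= 2) = 1
Count(depth <= 1) = 0
Count(depth == 2) = 1 - 0 = 1

Answer: 1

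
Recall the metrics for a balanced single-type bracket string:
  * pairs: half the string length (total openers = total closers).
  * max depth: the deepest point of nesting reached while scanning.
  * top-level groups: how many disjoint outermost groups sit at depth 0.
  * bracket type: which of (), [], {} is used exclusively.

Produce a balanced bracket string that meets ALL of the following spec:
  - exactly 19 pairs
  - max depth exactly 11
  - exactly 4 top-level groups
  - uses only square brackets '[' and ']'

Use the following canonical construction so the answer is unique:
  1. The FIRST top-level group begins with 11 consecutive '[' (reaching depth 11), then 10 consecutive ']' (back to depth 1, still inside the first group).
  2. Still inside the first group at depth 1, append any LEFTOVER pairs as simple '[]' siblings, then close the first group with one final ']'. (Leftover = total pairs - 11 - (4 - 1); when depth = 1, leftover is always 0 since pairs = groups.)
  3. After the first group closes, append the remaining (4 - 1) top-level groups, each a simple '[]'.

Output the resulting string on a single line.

Answer: [[[[[[[[[[[]]]]]]]]]][][][][][]][][][]

Derivation:
Spec: pairs=19 depth=11 groups=4
Leftover pairs = 19 - 11 - (4-1) = 5
First group: deep chain of depth 11 + 5 sibling pairs
Remaining 3 groups: simple '[]' each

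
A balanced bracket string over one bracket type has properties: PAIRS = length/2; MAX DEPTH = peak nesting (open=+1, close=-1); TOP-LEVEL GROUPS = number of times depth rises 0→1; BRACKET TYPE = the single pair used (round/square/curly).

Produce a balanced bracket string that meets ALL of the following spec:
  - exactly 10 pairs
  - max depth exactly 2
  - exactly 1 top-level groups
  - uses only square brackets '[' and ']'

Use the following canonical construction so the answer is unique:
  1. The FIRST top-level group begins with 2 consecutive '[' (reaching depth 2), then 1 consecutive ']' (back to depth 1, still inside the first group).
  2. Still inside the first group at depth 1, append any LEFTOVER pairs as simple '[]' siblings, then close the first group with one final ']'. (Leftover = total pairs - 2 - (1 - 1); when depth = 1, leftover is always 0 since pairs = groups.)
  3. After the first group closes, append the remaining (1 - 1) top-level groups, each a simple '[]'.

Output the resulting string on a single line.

Answer: [[][][][][][][][][]]

Derivation:
Spec: pairs=10 depth=2 groups=1
Leftover pairs = 10 - 2 - (1-1) = 8
First group: deep chain of depth 2 + 8 sibling pairs
Remaining 0 groups: simple '[]' each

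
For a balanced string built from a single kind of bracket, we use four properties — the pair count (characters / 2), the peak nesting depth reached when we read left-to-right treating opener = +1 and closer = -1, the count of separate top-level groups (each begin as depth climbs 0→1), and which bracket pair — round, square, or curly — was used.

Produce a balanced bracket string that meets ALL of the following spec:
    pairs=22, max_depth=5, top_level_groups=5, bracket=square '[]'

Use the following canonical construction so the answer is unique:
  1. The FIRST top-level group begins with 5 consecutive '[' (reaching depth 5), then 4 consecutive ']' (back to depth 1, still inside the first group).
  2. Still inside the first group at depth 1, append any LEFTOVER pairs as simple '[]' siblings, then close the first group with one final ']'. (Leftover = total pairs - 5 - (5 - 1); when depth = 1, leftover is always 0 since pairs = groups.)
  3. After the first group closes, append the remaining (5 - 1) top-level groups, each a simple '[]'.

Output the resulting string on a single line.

Answer: [[[[[]]]][][][][][][][][][][][][][]][][][][]

Derivation:
Spec: pairs=22 depth=5 groups=5
Leftover pairs = 22 - 5 - (5-1) = 13
First group: deep chain of depth 5 + 13 sibling pairs
Remaining 4 groups: simple '[]' each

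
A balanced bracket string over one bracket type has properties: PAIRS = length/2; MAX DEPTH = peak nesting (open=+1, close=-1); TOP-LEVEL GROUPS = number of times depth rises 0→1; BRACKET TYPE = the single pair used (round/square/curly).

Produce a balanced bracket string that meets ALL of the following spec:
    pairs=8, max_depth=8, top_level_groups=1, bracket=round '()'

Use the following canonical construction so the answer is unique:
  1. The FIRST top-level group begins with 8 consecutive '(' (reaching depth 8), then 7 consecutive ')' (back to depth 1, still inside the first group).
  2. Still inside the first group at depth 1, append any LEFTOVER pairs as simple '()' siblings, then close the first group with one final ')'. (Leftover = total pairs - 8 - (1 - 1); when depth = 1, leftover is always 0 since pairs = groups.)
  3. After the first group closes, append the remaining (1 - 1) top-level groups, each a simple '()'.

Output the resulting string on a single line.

Answer: (((((((())))))))

Derivation:
Spec: pairs=8 depth=8 groups=1
Leftover pairs = 8 - 8 - (1-1) = 0
First group: deep chain of depth 8 + 0 sibling pairs
Remaining 0 groups: simple '()' each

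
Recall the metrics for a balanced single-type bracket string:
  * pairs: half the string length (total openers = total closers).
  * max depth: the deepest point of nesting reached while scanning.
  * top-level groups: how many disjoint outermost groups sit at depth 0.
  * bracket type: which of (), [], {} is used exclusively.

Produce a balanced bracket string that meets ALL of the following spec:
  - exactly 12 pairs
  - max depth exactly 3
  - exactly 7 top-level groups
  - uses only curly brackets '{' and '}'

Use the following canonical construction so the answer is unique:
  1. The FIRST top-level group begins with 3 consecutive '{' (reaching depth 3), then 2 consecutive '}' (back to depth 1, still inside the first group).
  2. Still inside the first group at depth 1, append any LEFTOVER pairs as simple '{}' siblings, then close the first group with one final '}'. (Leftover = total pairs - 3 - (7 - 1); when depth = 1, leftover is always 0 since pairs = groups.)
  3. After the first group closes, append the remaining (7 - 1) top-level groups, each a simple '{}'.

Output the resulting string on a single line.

Answer: {{{}}{}{}{}}{}{}{}{}{}{}

Derivation:
Spec: pairs=12 depth=3 groups=7
Leftover pairs = 12 - 3 - (7-1) = 3
First group: deep chain of depth 3 + 3 sibling pairs
Remaining 6 groups: simple '{}' each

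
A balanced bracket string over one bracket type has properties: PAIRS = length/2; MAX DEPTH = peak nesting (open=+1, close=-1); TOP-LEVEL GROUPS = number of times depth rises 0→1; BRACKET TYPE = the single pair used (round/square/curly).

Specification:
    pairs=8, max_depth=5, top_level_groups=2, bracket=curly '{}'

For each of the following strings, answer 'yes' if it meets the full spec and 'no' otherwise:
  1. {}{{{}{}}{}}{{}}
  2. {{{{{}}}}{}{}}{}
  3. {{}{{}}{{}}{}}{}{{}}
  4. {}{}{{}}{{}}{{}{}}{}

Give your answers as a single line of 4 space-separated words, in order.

String 1 '{}{{{}{}}{}}{{}}': depth seq [1 0 1 2 3 2 3 2 1 2 1 0 1 2 1 0]
  -> pairs=8 depth=3 groups=3 -> no
String 2 '{{{{{}}}}{}{}}{}': depth seq [1 2 3 4 5 4 3 2 1 2 1 2 1 0 1 0]
  -> pairs=8 depth=5 groups=2 -> yes
String 3 '{{}{{}}{{}}{}}{}{{}}': depth seq [1 2 1 2 3 2 1 2 3 2 1 2 1 0 1 0 1 2 1 0]
  -> pairs=10 depth=3 groups=3 -> no
String 4 '{}{}{{}}{{}}{{}{}}{}': depth seq [1 0 1 0 1 2 1 0 1 2 1 0 1 2 1 2 1 0 1 0]
  -> pairs=10 depth=2 groups=6 -> no

Answer: no yes no no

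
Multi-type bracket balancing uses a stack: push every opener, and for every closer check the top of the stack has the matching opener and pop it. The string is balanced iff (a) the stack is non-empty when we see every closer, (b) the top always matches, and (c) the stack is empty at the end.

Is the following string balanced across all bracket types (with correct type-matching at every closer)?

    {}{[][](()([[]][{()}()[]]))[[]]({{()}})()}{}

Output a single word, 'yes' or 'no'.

Answer: yes

Derivation:
pos 0: push '{'; stack = {
pos 1: '}' matches '{'; pop; stack = (empty)
pos 2: push '{'; stack = {
pos 3: push '['; stack = {[
pos 4: ']' matches '['; pop; stack = {
pos 5: push '['; stack = {[
pos 6: ']' matches '['; pop; stack = {
pos 7: push '('; stack = {(
pos 8: push '('; stack = {((
pos 9: ')' matches '('; pop; stack = {(
pos 10: push '('; stack = {((
pos 11: push '['; stack = {(([
pos 12: push '['; stack = {(([[
pos 13: ']' matches '['; pop; stack = {(([
pos 14: ']' matches '['; pop; stack = {((
pos 15: push '['; stack = {(([
pos 16: push '{'; stack = {(([{
pos 17: push '('; stack = {(([{(
pos 18: ')' matches '('; pop; stack = {(([{
pos 19: '}' matches '{'; pop; stack = {(([
pos 20: push '('; stack = {(([(
pos 21: ')' matches '('; pop; stack = {(([
pos 22: push '['; stack = {(([[
pos 23: ']' matches '['; pop; stack = {(([
pos 24: ']' matches '['; pop; stack = {((
pos 25: ')' matches '('; pop; stack = {(
pos 26: ')' matches '('; pop; stack = {
pos 27: push '['; stack = {[
pos 28: push '['; stack = {[[
pos 29: ']' matches '['; pop; stack = {[
pos 30: ']' matches '['; pop; stack = {
pos 31: push '('; stack = {(
pos 32: push '{'; stack = {({
pos 33: push '{'; stack = {({{
pos 34: push '('; stack = {({{(
pos 35: ')' matches '('; pop; stack = {({{
pos 36: '}' matches '{'; pop; stack = {({
pos 37: '}' matches '{'; pop; stack = {(
pos 38: ')' matches '('; pop; stack = {
pos 39: push '('; stack = {(
pos 40: ')' matches '('; pop; stack = {
pos 41: '}' matches '{'; pop; stack = (empty)
pos 42: push '{'; stack = {
pos 43: '}' matches '{'; pop; stack = (empty)
end: stack empty → VALID
Verdict: properly nested → yes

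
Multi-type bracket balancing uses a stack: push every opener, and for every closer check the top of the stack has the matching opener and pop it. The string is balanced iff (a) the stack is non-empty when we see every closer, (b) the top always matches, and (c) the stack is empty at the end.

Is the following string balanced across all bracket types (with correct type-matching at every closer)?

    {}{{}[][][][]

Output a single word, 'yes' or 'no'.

pos 0: push '{'; stack = {
pos 1: '}' matches '{'; pop; stack = (empty)
pos 2: push '{'; stack = {
pos 3: push '{'; stack = {{
pos 4: '}' matches '{'; pop; stack = {
pos 5: push '['; stack = {[
pos 6: ']' matches '['; pop; stack = {
pos 7: push '['; stack = {[
pos 8: ']' matches '['; pop; stack = {
pos 9: push '['; stack = {[
pos 10: ']' matches '['; pop; stack = {
pos 11: push '['; stack = {[
pos 12: ']' matches '['; pop; stack = {
end: stack still non-empty ({) → INVALID
Verdict: unclosed openers at end: { → no

Answer: no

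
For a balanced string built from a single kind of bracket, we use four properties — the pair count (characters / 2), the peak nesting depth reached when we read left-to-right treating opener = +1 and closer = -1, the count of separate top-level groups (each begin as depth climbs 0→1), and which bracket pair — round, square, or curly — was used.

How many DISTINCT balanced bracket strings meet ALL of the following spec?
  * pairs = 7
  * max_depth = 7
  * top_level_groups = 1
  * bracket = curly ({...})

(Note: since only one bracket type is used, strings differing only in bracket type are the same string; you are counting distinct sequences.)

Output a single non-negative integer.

Answer: 1

Derivation:
Spec: pairs=7 depth=7 groups=1
Count(depth <= 7) = 132
Count(depth <= 6) = 131
Count(depth == 7) = 132 - 131 = 1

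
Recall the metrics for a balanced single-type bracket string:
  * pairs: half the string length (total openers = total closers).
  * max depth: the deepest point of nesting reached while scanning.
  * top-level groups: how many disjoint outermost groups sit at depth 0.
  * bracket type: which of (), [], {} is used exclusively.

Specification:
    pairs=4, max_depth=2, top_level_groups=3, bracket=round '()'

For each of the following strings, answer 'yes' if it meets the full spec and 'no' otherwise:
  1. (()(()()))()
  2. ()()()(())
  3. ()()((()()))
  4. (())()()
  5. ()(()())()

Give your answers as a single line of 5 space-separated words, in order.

String 1 '(()(()()))()': depth seq [1 2 1 2 3 2 3 2 1 0 1 0]
  -> pairs=6 depth=3 groups=2 -> no
String 2 '()()()(())': depth seq [1 0 1 0 1 0 1 2 1 0]
  -> pairs=5 depth=2 groups=4 -> no
String 3 '()()((()()))': depth seq [1 0 1 0 1 2 3 2 3 2 1 0]
  -> pairs=6 depth=3 groups=3 -> no
String 4 '(())()()': depth seq [1 2 1 0 1 0 1 0]
  -> pairs=4 depth=2 groups=3 -> yes
String 5 '()(()())()': depth seq [1 0 1 2 1 2 1 0 1 0]
  -> pairs=5 depth=2 groups=3 -> no

Answer: no no no yes no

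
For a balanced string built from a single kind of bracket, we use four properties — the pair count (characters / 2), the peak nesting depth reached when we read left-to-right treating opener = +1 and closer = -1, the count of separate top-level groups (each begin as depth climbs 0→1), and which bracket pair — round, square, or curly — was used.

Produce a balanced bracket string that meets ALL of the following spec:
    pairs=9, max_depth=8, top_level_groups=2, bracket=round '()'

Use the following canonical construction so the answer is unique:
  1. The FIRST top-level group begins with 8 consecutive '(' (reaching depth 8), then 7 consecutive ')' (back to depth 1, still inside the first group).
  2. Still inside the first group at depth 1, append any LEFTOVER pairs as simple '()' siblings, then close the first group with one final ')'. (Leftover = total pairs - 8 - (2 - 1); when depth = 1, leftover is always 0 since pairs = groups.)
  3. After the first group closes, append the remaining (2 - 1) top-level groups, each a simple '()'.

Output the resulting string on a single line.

Answer: (((((((())))))))()

Derivation:
Spec: pairs=9 depth=8 groups=2
Leftover pairs = 9 - 8 - (2-1) = 0
First group: deep chain of depth 8 + 0 sibling pairs
Remaining 1 groups: simple '()' each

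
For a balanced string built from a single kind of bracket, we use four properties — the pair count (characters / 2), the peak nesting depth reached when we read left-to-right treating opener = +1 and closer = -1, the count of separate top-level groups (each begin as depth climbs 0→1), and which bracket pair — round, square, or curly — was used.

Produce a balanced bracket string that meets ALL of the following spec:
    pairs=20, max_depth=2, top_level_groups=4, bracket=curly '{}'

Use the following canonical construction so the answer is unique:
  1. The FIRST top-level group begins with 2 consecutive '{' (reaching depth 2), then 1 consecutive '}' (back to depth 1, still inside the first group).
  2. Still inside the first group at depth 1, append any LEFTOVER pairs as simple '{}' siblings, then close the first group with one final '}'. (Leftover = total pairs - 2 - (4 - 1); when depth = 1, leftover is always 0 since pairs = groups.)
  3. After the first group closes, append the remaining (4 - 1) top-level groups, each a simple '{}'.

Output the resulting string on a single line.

Answer: {{}{}{}{}{}{}{}{}{}{}{}{}{}{}{}{}}{}{}{}

Derivation:
Spec: pairs=20 depth=2 groups=4
Leftover pairs = 20 - 2 - (4-1) = 15
First group: deep chain of depth 2 + 15 sibling pairs
Remaining 3 groups: simple '{}' each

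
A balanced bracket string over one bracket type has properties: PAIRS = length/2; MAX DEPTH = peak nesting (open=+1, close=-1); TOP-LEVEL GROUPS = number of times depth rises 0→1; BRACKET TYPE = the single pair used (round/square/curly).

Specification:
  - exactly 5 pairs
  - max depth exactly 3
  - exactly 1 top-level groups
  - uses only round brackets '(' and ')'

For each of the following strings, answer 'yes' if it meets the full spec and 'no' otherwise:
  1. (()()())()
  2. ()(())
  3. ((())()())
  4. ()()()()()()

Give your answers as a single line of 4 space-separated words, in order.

String 1 '(()()())()': depth seq [1 2 1 2 1 2 1 0 1 0]
  -> pairs=5 depth=2 groups=2 -> no
String 2 '()(())': depth seq [1 0 1 2 1 0]
  -> pairs=3 depth=2 groups=2 -> no
String 3 '((())()())': depth seq [1 2 3 2 1 2 1 2 1 0]
  -> pairs=5 depth=3 groups=1 -> yes
String 4 '()()()()()()': depth seq [1 0 1 0 1 0 1 0 1 0 1 0]
  -> pairs=6 depth=1 groups=6 -> no

Answer: no no yes no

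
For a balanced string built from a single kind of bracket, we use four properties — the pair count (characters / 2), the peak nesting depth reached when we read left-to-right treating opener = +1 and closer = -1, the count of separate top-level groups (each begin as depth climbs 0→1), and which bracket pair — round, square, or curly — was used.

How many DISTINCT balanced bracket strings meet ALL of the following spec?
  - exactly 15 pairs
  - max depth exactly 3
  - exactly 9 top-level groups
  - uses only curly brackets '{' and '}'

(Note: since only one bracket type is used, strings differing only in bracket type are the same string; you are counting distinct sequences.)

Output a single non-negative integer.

Spec: pairs=15 depth=3 groups=9
Count(depth <= 3) = 16272
Count(depth <= 2) = 3003
Count(depth == 3) = 16272 - 3003 = 13269

Answer: 13269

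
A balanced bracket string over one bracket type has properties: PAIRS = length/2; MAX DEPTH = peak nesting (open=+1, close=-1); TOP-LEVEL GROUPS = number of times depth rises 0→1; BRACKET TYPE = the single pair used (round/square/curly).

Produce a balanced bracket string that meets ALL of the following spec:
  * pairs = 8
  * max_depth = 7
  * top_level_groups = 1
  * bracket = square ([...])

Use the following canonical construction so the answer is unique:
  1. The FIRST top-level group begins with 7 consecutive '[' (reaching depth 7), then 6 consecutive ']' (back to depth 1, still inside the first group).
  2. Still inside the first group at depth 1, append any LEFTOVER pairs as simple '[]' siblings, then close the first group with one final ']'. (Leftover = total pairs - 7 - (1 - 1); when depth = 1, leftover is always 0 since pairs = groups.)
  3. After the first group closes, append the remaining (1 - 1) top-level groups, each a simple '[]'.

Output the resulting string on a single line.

Spec: pairs=8 depth=7 groups=1
Leftover pairs = 8 - 7 - (1-1) = 1
First group: deep chain of depth 7 + 1 sibling pairs
Remaining 0 groups: simple '[]' each

Answer: [[[[[[[]]]]]][]]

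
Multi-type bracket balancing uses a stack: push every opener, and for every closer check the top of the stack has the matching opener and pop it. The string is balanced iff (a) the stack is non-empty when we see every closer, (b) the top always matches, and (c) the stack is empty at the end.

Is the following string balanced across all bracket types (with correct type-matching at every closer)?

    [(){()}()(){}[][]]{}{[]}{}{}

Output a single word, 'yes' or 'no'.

pos 0: push '['; stack = [
pos 1: push '('; stack = [(
pos 2: ')' matches '('; pop; stack = [
pos 3: push '{'; stack = [{
pos 4: push '('; stack = [{(
pos 5: ')' matches '('; pop; stack = [{
pos 6: '}' matches '{'; pop; stack = [
pos 7: push '('; stack = [(
pos 8: ')' matches '('; pop; stack = [
pos 9: push '('; stack = [(
pos 10: ')' matches '('; pop; stack = [
pos 11: push '{'; stack = [{
pos 12: '}' matches '{'; pop; stack = [
pos 13: push '['; stack = [[
pos 14: ']' matches '['; pop; stack = [
pos 15: push '['; stack = [[
pos 16: ']' matches '['; pop; stack = [
pos 17: ']' matches '['; pop; stack = (empty)
pos 18: push '{'; stack = {
pos 19: '}' matches '{'; pop; stack = (empty)
pos 20: push '{'; stack = {
pos 21: push '['; stack = {[
pos 22: ']' matches '['; pop; stack = {
pos 23: '}' matches '{'; pop; stack = (empty)
pos 24: push '{'; stack = {
pos 25: '}' matches '{'; pop; stack = (empty)
pos 26: push '{'; stack = {
pos 27: '}' matches '{'; pop; stack = (empty)
end: stack empty → VALID
Verdict: properly nested → yes

Answer: yes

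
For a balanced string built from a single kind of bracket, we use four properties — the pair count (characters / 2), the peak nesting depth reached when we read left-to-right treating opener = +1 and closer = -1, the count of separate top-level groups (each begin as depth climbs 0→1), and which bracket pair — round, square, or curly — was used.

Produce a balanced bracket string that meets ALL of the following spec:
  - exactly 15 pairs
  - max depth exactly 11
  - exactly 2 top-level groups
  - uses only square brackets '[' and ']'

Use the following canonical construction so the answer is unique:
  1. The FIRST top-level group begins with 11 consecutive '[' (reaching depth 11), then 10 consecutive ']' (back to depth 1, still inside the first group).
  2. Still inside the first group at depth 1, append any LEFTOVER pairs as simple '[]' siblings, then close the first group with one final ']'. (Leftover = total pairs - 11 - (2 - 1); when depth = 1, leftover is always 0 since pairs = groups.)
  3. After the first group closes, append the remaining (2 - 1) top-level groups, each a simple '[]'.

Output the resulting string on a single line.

Answer: [[[[[[[[[[[]]]]]]]]]][][][]][]

Derivation:
Spec: pairs=15 depth=11 groups=2
Leftover pairs = 15 - 11 - (2-1) = 3
First group: deep chain of depth 11 + 3 sibling pairs
Remaining 1 groups: simple '[]' each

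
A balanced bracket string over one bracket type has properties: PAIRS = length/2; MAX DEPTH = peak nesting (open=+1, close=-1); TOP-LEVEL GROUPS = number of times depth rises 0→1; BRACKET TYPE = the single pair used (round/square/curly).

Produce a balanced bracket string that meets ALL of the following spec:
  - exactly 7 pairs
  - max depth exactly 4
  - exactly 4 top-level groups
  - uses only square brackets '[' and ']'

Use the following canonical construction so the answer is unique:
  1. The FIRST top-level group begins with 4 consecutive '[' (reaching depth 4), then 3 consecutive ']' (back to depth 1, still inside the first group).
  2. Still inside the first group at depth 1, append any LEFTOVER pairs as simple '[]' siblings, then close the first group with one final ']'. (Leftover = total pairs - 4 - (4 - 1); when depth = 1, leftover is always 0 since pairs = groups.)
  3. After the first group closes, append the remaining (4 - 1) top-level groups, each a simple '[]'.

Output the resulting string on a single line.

Spec: pairs=7 depth=4 groups=4
Leftover pairs = 7 - 4 - (4-1) = 0
First group: deep chain of depth 4 + 0 sibling pairs
Remaining 3 groups: simple '[]' each

Answer: [[[[]]]][][][]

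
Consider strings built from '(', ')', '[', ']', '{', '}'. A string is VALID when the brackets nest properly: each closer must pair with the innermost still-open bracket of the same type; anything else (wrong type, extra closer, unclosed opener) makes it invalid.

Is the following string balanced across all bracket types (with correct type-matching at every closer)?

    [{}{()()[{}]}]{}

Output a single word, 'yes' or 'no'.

pos 0: push '['; stack = [
pos 1: push '{'; stack = [{
pos 2: '}' matches '{'; pop; stack = [
pos 3: push '{'; stack = [{
pos 4: push '('; stack = [{(
pos 5: ')' matches '('; pop; stack = [{
pos 6: push '('; stack = [{(
pos 7: ')' matches '('; pop; stack = [{
pos 8: push '['; stack = [{[
pos 9: push '{'; stack = [{[{
pos 10: '}' matches '{'; pop; stack = [{[
pos 11: ']' matches '['; pop; stack = [{
pos 12: '}' matches '{'; pop; stack = [
pos 13: ']' matches '['; pop; stack = (empty)
pos 14: push '{'; stack = {
pos 15: '}' matches '{'; pop; stack = (empty)
end: stack empty → VALID
Verdict: properly nested → yes

Answer: yes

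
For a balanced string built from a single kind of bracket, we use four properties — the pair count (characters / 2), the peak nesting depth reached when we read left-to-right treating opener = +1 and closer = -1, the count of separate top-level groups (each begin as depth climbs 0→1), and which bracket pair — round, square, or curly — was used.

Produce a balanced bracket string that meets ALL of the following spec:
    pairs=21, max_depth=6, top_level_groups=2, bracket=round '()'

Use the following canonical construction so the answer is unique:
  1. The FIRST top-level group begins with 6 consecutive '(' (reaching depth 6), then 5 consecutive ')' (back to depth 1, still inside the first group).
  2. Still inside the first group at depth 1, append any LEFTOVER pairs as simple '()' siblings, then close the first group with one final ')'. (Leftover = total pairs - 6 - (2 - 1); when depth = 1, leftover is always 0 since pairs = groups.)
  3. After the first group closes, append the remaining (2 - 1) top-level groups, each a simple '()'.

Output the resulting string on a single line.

Spec: pairs=21 depth=6 groups=2
Leftover pairs = 21 - 6 - (2-1) = 14
First group: deep chain of depth 6 + 14 sibling pairs
Remaining 1 groups: simple '()' each

Answer: (((((()))))()()()()()()()()()()()()()())()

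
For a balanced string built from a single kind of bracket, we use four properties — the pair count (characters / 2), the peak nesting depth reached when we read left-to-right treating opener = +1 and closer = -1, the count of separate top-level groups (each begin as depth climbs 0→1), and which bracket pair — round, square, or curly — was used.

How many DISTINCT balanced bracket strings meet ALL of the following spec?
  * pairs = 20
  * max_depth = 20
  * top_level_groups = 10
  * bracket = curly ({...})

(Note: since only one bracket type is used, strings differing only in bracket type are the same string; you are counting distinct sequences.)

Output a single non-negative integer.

Answer: 0

Derivation:
Spec: pairs=20 depth=20 groups=10
Count(depth <= 20) = 10015005
Count(depth <= 19) = 10015005
Count(depth == 20) = 10015005 - 10015005 = 0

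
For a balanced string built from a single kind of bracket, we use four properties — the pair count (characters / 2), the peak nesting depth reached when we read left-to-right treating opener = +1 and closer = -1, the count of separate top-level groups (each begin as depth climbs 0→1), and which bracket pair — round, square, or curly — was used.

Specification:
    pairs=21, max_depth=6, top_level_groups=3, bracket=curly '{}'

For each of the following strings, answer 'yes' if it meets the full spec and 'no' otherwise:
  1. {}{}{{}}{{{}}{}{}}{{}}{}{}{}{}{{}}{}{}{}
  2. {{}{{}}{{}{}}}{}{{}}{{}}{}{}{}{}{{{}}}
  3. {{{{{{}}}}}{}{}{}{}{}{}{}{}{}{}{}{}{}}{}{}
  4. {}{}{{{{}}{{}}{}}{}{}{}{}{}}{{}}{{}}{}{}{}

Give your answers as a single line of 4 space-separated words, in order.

Answer: no no yes no

Derivation:
String 1 '{}{}{{}}{{{}}{}{}}{{}}{}{}{}{}{{}}{}{}{}': depth seq [1 0 1 0 1 2 1 0 1 2 3 2 1 2 1 2 1 0 1 2 1 0 1 0 1 0 1 0 1 0 1 2 1 0 1 0 1 0 1 0]
  -> pairs=20 depth=3 groups=13 -> no
String 2 '{{}{{}}{{}{}}}{}{{}}{{}}{}{}{}{}{{{}}}': depth seq [1 2 1 2 3 2 1 2 3 2 3 2 1 0 1 0 1 2 1 0 1 2 1 0 1 0 1 0 1 0 1 0 1 2 3 2 1 0]
  -> pairs=19 depth=3 groups=9 -> no
String 3 '{{{{{{}}}}}{}{}{}{}{}{}{}{}{}{}{}{}{}}{}{}': depth seq [1 2 3 4 5 6 5 4 3 2 1 2 1 2 1 2 1 2 1 2 1 2 1 2 1 2 1 2 1 2 1 2 1 2 1 2 1 0 1 0 1 0]
  -> pairs=21 depth=6 groups=3 -> yes
String 4 '{}{}{{{{}}{{}}{}}{}{}{}{}{}}{{}}{{}}{}{}{}': depth seq [1 0 1 0 1 2 3 4 3 2 3 4 3 2 3 2 1 2 1 2 1 2 1 2 1 2 1 0 1 2 1 0 1 2 1 0 1 0 1 0 1 0]
  -> pairs=21 depth=4 groups=8 -> no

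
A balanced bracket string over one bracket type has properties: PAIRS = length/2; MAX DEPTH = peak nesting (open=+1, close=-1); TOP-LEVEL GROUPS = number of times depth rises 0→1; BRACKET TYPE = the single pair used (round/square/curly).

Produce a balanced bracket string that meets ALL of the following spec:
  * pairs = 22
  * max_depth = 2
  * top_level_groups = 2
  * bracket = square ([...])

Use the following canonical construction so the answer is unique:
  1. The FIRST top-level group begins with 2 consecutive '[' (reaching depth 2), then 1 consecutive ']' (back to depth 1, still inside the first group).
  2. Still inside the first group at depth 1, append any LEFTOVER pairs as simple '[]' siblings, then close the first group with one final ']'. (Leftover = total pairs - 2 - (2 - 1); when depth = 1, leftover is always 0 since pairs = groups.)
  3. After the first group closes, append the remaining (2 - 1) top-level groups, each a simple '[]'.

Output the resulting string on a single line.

Answer: [[][][][][][][][][][][][][][][][][][][][]][]

Derivation:
Spec: pairs=22 depth=2 groups=2
Leftover pairs = 22 - 2 - (2-1) = 19
First group: deep chain of depth 2 + 19 sibling pairs
Remaining 1 groups: simple '[]' each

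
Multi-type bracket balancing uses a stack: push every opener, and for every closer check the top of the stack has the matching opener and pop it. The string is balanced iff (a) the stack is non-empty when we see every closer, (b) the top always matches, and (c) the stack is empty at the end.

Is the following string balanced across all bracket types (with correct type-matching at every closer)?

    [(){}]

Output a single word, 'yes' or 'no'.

pos 0: push '['; stack = [
pos 1: push '('; stack = [(
pos 2: ')' matches '('; pop; stack = [
pos 3: push '{'; stack = [{
pos 4: '}' matches '{'; pop; stack = [
pos 5: ']' matches '['; pop; stack = (empty)
end: stack empty → VALID
Verdict: properly nested → yes

Answer: yes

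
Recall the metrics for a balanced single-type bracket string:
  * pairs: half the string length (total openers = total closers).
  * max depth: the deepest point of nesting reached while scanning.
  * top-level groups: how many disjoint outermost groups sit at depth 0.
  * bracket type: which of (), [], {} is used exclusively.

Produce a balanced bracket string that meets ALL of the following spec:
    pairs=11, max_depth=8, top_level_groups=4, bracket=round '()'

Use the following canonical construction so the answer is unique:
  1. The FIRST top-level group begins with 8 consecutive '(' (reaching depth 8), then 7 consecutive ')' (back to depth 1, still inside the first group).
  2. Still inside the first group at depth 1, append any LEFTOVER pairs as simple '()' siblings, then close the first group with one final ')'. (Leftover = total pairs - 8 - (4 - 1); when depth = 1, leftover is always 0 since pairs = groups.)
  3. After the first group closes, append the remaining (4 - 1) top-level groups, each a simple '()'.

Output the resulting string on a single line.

Spec: pairs=11 depth=8 groups=4
Leftover pairs = 11 - 8 - (4-1) = 0
First group: deep chain of depth 8 + 0 sibling pairs
Remaining 3 groups: simple '()' each

Answer: (((((((())))))))()()()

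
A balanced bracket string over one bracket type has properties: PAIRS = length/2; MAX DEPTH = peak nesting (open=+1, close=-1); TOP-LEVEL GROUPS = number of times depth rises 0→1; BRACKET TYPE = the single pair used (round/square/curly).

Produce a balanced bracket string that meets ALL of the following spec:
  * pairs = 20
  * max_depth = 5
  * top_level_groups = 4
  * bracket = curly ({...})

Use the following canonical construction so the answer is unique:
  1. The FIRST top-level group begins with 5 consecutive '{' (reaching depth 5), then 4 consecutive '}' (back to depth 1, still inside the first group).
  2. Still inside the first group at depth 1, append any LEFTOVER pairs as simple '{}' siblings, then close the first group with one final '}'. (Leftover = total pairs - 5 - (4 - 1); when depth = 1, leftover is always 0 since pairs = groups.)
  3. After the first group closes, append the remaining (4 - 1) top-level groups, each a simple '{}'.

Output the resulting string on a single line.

Spec: pairs=20 depth=5 groups=4
Leftover pairs = 20 - 5 - (4-1) = 12
First group: deep chain of depth 5 + 12 sibling pairs
Remaining 3 groups: simple '{}' each

Answer: {{{{{}}}}{}{}{}{}{}{}{}{}{}{}{}{}}{}{}{}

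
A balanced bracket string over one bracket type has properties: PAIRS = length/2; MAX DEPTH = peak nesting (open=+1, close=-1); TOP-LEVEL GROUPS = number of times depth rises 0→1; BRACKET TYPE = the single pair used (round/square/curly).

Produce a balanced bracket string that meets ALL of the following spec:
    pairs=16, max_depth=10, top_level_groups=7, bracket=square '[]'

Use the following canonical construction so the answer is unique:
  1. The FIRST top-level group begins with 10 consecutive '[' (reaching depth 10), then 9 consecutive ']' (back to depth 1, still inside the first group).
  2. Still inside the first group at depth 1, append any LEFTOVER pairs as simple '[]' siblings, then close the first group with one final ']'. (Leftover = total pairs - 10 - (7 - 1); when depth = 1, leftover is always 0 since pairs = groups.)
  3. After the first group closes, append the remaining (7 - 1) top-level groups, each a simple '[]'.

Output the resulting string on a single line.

Answer: [[[[[[[[[[]]]]]]]]]][][][][][][]

Derivation:
Spec: pairs=16 depth=10 groups=7
Leftover pairs = 16 - 10 - (7-1) = 0
First group: deep chain of depth 10 + 0 sibling pairs
Remaining 6 groups: simple '[]' each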